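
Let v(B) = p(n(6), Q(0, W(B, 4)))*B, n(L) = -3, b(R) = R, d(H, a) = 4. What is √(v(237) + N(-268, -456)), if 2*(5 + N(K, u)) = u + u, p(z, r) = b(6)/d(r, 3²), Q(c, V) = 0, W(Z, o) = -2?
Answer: I*√422/2 ≈ 10.271*I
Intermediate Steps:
p(z, r) = 3/2 (p(z, r) = 6/4 = 6*(¼) = 3/2)
N(K, u) = -5 + u (N(K, u) = -5 + (u + u)/2 = -5 + (2*u)/2 = -5 + u)
v(B) = 3*B/2
√(v(237) + N(-268, -456)) = √((3/2)*237 + (-5 - 456)) = √(711/2 - 461) = √(-211/2) = I*√422/2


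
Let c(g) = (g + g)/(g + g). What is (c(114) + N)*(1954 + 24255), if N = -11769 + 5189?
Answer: -172429011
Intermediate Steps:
c(g) = 1 (c(g) = (2*g)/((2*g)) = (2*g)*(1/(2*g)) = 1)
N = -6580
(c(114) + N)*(1954 + 24255) = (1 - 6580)*(1954 + 24255) = -6579*26209 = -172429011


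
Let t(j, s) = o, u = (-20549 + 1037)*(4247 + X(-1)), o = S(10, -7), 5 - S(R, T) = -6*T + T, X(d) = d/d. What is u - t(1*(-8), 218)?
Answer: -82886946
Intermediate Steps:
X(d) = 1
S(R, T) = 5 + 5*T (S(R, T) = 5 - (-6*T + T) = 5 - (-5)*T = 5 + 5*T)
o = -30 (o = 5 + 5*(-7) = 5 - 35 = -30)
u = -82886976 (u = (-20549 + 1037)*(4247 + 1) = -19512*4248 = -82886976)
t(j, s) = -30
u - t(1*(-8), 218) = -82886976 - 1*(-30) = -82886976 + 30 = -82886946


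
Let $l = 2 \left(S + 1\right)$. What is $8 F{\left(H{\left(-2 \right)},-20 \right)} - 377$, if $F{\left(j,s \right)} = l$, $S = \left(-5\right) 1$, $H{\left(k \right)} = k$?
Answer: $-441$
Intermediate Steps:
$S = -5$
$l = -8$ ($l = 2 \left(-5 + 1\right) = 2 \left(-4\right) = -8$)
$F{\left(j,s \right)} = -8$
$8 F{\left(H{\left(-2 \right)},-20 \right)} - 377 = 8 \left(-8\right) - 377 = -64 - 377 = -441$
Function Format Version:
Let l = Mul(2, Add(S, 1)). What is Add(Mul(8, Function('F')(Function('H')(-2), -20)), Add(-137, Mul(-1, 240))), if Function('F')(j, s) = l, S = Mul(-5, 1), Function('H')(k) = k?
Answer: -441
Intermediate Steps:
S = -5
l = -8 (l = Mul(2, Add(-5, 1)) = Mul(2, -4) = -8)
Function('F')(j, s) = -8
Add(Mul(8, Function('F')(Function('H')(-2), -20)), Add(-137, Mul(-1, 240))) = Add(Mul(8, -8), Add(-137, Mul(-1, 240))) = Add(-64, Add(-137, -240)) = Add(-64, -377) = -441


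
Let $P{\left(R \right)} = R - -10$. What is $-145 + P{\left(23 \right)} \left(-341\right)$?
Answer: $-11398$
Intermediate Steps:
$P{\left(R \right)} = 10 + R$ ($P{\left(R \right)} = R + 10 = 10 + R$)
$-145 + P{\left(23 \right)} \left(-341\right) = -145 + \left(10 + 23\right) \left(-341\right) = -145 + 33 \left(-341\right) = -145 - 11253 = -11398$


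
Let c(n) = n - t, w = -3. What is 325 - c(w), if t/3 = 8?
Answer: 352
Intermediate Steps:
t = 24 (t = 3*8 = 24)
c(n) = -24 + n (c(n) = n - 1*24 = n - 24 = -24 + n)
325 - c(w) = 325 - (-24 - 3) = 325 - 1*(-27) = 325 + 27 = 352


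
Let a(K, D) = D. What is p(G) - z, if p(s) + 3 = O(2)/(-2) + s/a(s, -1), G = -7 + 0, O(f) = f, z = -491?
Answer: 494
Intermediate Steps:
G = -7
p(s) = -4 - s (p(s) = -3 + (2/(-2) + s/(-1)) = -3 + (2*(-½) + s*(-1)) = -3 + (-1 - s) = -4 - s)
p(G) - z = (-4 - 1*(-7)) - 1*(-491) = (-4 + 7) + 491 = 3 + 491 = 494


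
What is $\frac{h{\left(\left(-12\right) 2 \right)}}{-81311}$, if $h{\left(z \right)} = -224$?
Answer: $\frac{224}{81311} \approx 0.0027549$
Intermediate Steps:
$\frac{h{\left(\left(-12\right) 2 \right)}}{-81311} = - \frac{224}{-81311} = \left(-224\right) \left(- \frac{1}{81311}\right) = \frac{224}{81311}$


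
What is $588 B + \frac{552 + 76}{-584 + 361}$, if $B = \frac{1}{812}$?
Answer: $- \frac{13529}{6467} \approx -2.092$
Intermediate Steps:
$B = \frac{1}{812} \approx 0.0012315$
$588 B + \frac{552 + 76}{-584 + 361} = 588 \cdot \frac{1}{812} + \frac{552 + 76}{-584 + 361} = \frac{21}{29} + \frac{628}{-223} = \frac{21}{29} + 628 \left(- \frac{1}{223}\right) = \frac{21}{29} - \frac{628}{223} = - \frac{13529}{6467}$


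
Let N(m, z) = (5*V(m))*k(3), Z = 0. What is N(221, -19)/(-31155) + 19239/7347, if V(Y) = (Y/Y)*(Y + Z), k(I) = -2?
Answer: 1323931/492249 ≈ 2.6896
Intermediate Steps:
V(Y) = Y (V(Y) = (Y/Y)*(Y + 0) = 1*Y = Y)
N(m, z) = -10*m (N(m, z) = (5*m)*(-2) = -10*m)
N(221, -19)/(-31155) + 19239/7347 = -10*221/(-31155) + 19239/7347 = -2210*(-1/31155) + 19239*(1/7347) = 442/6231 + 6413/2449 = 1323931/492249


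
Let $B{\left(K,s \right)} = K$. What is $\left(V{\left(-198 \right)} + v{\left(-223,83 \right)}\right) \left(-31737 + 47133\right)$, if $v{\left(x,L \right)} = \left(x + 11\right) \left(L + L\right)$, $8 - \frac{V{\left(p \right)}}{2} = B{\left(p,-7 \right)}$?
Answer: $-535472880$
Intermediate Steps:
$V{\left(p \right)} = 16 - 2 p$
$v{\left(x,L \right)} = 2 L \left(11 + x\right)$ ($v{\left(x,L \right)} = \left(11 + x\right) 2 L = 2 L \left(11 + x\right)$)
$\left(V{\left(-198 \right)} + v{\left(-223,83 \right)}\right) \left(-31737 + 47133\right) = \left(\left(16 - -396\right) + 2 \cdot 83 \left(11 - 223\right)\right) \left(-31737 + 47133\right) = \left(\left(16 + 396\right) + 2 \cdot 83 \left(-212\right)\right) 15396 = \left(412 - 35192\right) 15396 = \left(-34780\right) 15396 = -535472880$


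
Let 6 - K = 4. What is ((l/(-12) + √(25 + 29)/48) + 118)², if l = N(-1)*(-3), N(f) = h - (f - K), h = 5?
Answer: (1920 + √6)²/256 ≈ 14437.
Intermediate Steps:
K = 2 (K = 6 - 1*4 = 6 - 4 = 2)
N(f) = 7 - f (N(f) = 5 - (f - 1*2) = 5 - (f - 2) = 5 - (-2 + f) = 5 + (2 - f) = 7 - f)
l = -24 (l = (7 - 1*(-1))*(-3) = (7 + 1)*(-3) = 8*(-3) = -24)
((l/(-12) + √(25 + 29)/48) + 118)² = ((-24/(-12) + √(25 + 29)/48) + 118)² = ((-24*(-1/12) + √54*(1/48)) + 118)² = ((2 + (3*√6)*(1/48)) + 118)² = ((2 + √6/16) + 118)² = (120 + √6/16)²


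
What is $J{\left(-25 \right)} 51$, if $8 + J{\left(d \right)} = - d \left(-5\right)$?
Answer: $-6783$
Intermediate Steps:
$J{\left(d \right)} = -8 + 5 d$ ($J{\left(d \right)} = -8 + - d \left(-5\right) = -8 + 5 d$)
$J{\left(-25 \right)} 51 = \left(-8 + 5 \left(-25\right)\right) 51 = \left(-8 - 125\right) 51 = \left(-133\right) 51 = -6783$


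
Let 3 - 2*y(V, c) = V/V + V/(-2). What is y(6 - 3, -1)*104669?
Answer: 732683/4 ≈ 1.8317e+5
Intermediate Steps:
y(V, c) = 1 + V/4 (y(V, c) = 3/2 - (V/V + V/(-2))/2 = 3/2 - (1 + V*(-1/2))/2 = 3/2 - (1 - V/2)/2 = 3/2 + (-1/2 + V/4) = 1 + V/4)
y(6 - 3, -1)*104669 = (1 + (6 - 3)/4)*104669 = (1 + (1/4)*3)*104669 = (1 + 3/4)*104669 = (7/4)*104669 = 732683/4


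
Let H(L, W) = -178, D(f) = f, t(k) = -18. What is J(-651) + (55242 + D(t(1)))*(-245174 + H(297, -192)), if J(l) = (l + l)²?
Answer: -13547623644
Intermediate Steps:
J(l) = 4*l² (J(l) = (2*l)² = 4*l²)
J(-651) + (55242 + D(t(1)))*(-245174 + H(297, -192)) = 4*(-651)² + (55242 - 18)*(-245174 - 178) = 4*423801 + 55224*(-245352) = 1695204 - 13549318848 = -13547623644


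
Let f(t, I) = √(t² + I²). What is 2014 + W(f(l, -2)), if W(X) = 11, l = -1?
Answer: 2025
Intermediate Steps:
f(t, I) = √(I² + t²)
2014 + W(f(l, -2)) = 2014 + 11 = 2025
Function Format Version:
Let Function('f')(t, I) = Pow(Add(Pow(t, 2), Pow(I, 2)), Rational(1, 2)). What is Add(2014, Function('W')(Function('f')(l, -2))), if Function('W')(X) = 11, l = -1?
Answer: 2025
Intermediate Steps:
Function('f')(t, I) = Pow(Add(Pow(I, 2), Pow(t, 2)), Rational(1, 2))
Add(2014, Function('W')(Function('f')(l, -2))) = Add(2014, 11) = 2025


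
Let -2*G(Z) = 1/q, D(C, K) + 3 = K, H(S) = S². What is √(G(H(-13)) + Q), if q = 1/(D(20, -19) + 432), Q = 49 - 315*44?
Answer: 8*I*√219 ≈ 118.39*I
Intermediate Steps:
D(C, K) = -3 + K
Q = -13811 (Q = 49 - 13860 = -13811)
q = 1/410 (q = 1/((-3 - 19) + 432) = 1/(-22 + 432) = 1/410 ≈ 0.0024390)
G(Z) = -205 (G(Z) = -1/(2*1/410) = -½*410 = -205)
√(G(H(-13)) + Q) = √(-205 - 13811) = √(-14016) = 8*I*√219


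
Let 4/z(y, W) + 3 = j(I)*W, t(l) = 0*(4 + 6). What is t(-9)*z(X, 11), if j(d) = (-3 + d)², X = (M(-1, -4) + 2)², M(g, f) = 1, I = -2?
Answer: 0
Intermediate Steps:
X = 9 (X = (1 + 2)² = 3² = 9)
t(l) = 0 (t(l) = 0*10 = 0)
z(y, W) = 4/(-3 + 25*W) (z(y, W) = 4/(-3 + (-3 - 2)²*W) = 4/(-3 + (-5)²*W) = 4/(-3 + 25*W))
t(-9)*z(X, 11) = 0*(4/(-3 + 25*11)) = 0*(4/(-3 + 275)) = 0*(4/272) = 0*(4*(1/272)) = 0*(1/68) = 0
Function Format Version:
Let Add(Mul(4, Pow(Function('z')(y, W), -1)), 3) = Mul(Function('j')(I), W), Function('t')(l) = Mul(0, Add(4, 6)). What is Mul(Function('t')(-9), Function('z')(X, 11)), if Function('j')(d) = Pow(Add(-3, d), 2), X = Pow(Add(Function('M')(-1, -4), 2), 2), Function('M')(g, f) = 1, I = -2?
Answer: 0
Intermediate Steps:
X = 9 (X = Pow(Add(1, 2), 2) = Pow(3, 2) = 9)
Function('t')(l) = 0 (Function('t')(l) = Mul(0, 10) = 0)
Function('z')(y, W) = Mul(4, Pow(Add(-3, Mul(25, W)), -1)) (Function('z')(y, W) = Mul(4, Pow(Add(-3, Mul(Pow(Add(-3, -2), 2), W)), -1)) = Mul(4, Pow(Add(-3, Mul(Pow(-5, 2), W)), -1)) = Mul(4, Pow(Add(-3, Mul(25, W)), -1)))
Mul(Function('t')(-9), Function('z')(X, 11)) = Mul(0, Mul(4, Pow(Add(-3, Mul(25, 11)), -1))) = Mul(0, Mul(4, Pow(Add(-3, 275), -1))) = Mul(0, Mul(4, Pow(272, -1))) = Mul(0, Mul(4, Rational(1, 272))) = Mul(0, Rational(1, 68)) = 0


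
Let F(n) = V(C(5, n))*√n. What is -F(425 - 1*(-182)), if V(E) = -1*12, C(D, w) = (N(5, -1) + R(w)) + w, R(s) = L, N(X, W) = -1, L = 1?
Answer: 12*√607 ≈ 295.65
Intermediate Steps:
R(s) = 1
C(D, w) = w (C(D, w) = (-1 + 1) + w = 0 + w = w)
V(E) = -12
F(n) = -12*√n
-F(425 - 1*(-182)) = -(-12)*√(425 - 1*(-182)) = -(-12)*√(425 + 182) = -(-12)*√607 = 12*√607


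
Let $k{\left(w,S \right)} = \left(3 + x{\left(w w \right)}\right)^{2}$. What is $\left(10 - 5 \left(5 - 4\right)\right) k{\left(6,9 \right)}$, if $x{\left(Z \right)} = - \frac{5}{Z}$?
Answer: $\frac{53045}{1296} \approx 40.93$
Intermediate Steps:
$k{\left(w,S \right)} = \left(3 - \frac{5}{w^{2}}\right)^{2}$ ($k{\left(w,S \right)} = \left(3 - \frac{5}{w w}\right)^{2} = \left(3 - \frac{5}{w^{2}}\right)^{2}$)
$\left(10 - 5 \left(5 - 4\right)\right) k{\left(6,9 \right)} = \left(10 - 5 \left(5 - 4\right)\right) \frac{\left(-5 + 3 \cdot 6^{2}\right)^{2}}{1296} = \left(10 - 5\right) \frac{\left(-5 + 3 \cdot 36\right)^{2}}{1296} = \left(10 - 5\right) \frac{\left(-5 + 108\right)^{2}}{1296} = 5 \frac{103^{2}}{1296} = 5 \cdot \frac{1}{1296} \cdot 10609 = 5 \cdot \frac{10609}{1296} = \frac{53045}{1296}$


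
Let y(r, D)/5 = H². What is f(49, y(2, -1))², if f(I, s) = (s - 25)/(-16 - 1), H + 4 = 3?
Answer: 400/289 ≈ 1.3841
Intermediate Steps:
H = -1 (H = -4 + 3 = -1)
y(r, D) = 5 (y(r, D) = 5*(-1)² = 5*1 = 5)
f(I, s) = 25/17 - s/17 (f(I, s) = (-25 + s)/(-17) = (-25 + s)*(-1/17) = 25/17 - s/17)
f(49, y(2, -1))² = (25/17 - 1/17*5)² = (25/17 - 5/17)² = (20/17)² = 400/289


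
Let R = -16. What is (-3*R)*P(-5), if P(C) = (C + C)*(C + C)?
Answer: 4800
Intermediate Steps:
P(C) = 4*C² (P(C) = (2*C)*(2*C) = 4*C²)
(-3*R)*P(-5) = (-3*(-16))*(4*(-5)²) = 48*(4*25) = 48*100 = 4800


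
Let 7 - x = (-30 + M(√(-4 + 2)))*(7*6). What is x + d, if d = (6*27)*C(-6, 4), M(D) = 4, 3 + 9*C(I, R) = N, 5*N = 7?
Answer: 5351/5 ≈ 1070.2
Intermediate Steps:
N = 7/5 (N = (⅕)*7 = 7/5 ≈ 1.4000)
C(I, R) = -8/45 (C(I, R) = -⅓ + (⅑)*(7/5) = -⅓ + 7/45 = -8/45)
x = 1099 (x = 7 - (-30 + 4)*7*6 = 7 - (-26)*42 = 7 - 1*(-1092) = 7 + 1092 = 1099)
d = -144/5 (d = (6*27)*(-8/45) = 162*(-8/45) = -144/5 ≈ -28.800)
x + d = 1099 - 144/5 = 5351/5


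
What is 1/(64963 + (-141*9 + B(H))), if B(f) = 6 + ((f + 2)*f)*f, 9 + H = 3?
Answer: 1/63556 ≈ 1.5734e-5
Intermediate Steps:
H = -6 (H = -9 + 3 = -6)
B(f) = 6 + f²*(2 + f) (B(f) = 6 + ((2 + f)*f)*f = 6 + (f*(2 + f))*f = 6 + f²*(2 + f))
1/(64963 + (-141*9 + B(H))) = 1/(64963 + (-141*9 + (6 + (-6)³ + 2*(-6)²))) = 1/(64963 + (-1269 + (6 - 216 + 2*36))) = 1/(64963 + (-1269 + (6 - 216 + 72))) = 1/(64963 + (-1269 - 138)) = 1/(64963 - 1407) = 1/63556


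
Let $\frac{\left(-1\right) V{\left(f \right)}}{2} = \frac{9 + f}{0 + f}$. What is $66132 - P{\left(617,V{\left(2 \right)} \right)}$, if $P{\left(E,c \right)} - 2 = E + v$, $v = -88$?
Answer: $65601$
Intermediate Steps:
$V{\left(f \right)} = - \frac{2 \left(9 + f\right)}{f}$ ($V{\left(f \right)} = - 2 \frac{9 + f}{0 + f} = - 2 \frac{9 + f}{f} = - \frac{2 \left(9 + f\right)}{f}$)
$P{\left(E,c \right)} = -86 + E$ ($P{\left(E,c \right)} = 2 + \left(E - 88\right) = 2 + \left(-88 + E\right) = -86 + E$)
$66132 - P{\left(617,V{\left(2 \right)} \right)} = 66132 - \left(-86 + 617\right) = 66132 - 531 = 65601$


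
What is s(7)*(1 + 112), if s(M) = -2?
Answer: -226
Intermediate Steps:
s(7)*(1 + 112) = -2*(1 + 112) = -2*113 = -226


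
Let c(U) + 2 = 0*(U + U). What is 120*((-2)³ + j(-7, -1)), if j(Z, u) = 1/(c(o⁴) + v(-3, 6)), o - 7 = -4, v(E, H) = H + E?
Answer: -840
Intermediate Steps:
v(E, H) = E + H
o = 3 (o = 7 - 4 = 3)
c(U) = -2 (c(U) = -2 + 0*(U + U) = -2 + 0*(2*U) = -2 + 0 = -2)
j(Z, u) = 1 (j(Z, u) = 1/(-2 + (-3 + 6)) = 1/(-2 + 3) = 1/1 = 1)
120*((-2)³ + j(-7, -1)) = 120*((-2)³ + 1) = 120*(-8 + 1) = 120*(-7) = -840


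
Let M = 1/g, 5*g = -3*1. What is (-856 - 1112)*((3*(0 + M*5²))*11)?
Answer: 2706000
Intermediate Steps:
g = -⅗ (g = (-3*1)/5 = (⅕)*(-3) = -⅗ ≈ -0.60000)
M = -5/3 (M = 1/(-⅗) = -5/3 ≈ -1.6667)
(-856 - 1112)*((3*(0 + M*5²))*11) = (-856 - 1112)*((3*(0 - 5/3*5²))*11) = -1968*3*(0 - 5/3*25)*11 = -1968*3*(0 - 125/3)*11 = -1968*3*(-125/3)*11 = -(-246000)*11 = -1968*(-1375) = 2706000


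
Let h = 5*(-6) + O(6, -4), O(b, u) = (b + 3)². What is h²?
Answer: 2601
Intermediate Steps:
O(b, u) = (3 + b)²
h = 51 (h = 5*(-6) + (3 + 6)² = -30 + 9² = -30 + 81 = 51)
h² = 51² = 2601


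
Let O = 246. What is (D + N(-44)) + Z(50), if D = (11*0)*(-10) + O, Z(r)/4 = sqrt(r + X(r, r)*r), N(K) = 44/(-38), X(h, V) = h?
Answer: 4652/19 + 20*sqrt(102) ≈ 446.83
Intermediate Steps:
N(K) = -22/19 (N(K) = 44*(-1/38) = -22/19)
Z(r) = 4*sqrt(r + r**2) (Z(r) = 4*sqrt(r + r*r) = 4*sqrt(r + r**2))
D = 246 (D = (11*0)*(-10) + 246 = 0*(-10) + 246 = 0 + 246 = 246)
(D + N(-44)) + Z(50) = (246 - 22/19) + 4*sqrt(50*(1 + 50)) = 4652/19 + 4*sqrt(50*51) = 4652/19 + 4*sqrt(2550) = 4652/19 + 4*(5*sqrt(102)) = 4652/19 + 20*sqrt(102)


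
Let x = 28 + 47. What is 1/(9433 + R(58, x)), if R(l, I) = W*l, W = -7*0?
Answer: 1/9433 ≈ 0.00010601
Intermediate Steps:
x = 75
W = 0
R(l, I) = 0 (R(l, I) = 0*l = 0)
1/(9433 + R(58, x)) = 1/(9433 + 0) = 1/9433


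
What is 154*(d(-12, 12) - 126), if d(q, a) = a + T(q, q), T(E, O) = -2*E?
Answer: -13860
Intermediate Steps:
d(q, a) = a - 2*q
154*(d(-12, 12) - 126) = 154*((12 - 2*(-12)) - 126) = 154*((12 + 24) - 126) = 154*(36 - 126) = 154*(-90) = -13860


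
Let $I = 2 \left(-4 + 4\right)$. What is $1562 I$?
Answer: $0$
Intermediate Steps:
$I = 0$ ($I = 2 \cdot 0 = 0$)
$1562 I = 1562 \cdot 0 = 0$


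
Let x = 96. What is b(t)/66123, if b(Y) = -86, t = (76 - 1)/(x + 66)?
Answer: -86/66123 ≈ -0.0013006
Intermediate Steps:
t = 25/54 (t = (76 - 1)/(96 + 66) = 75/162 = 75*(1/162) = 25/54 ≈ 0.46296)
b(t)/66123 = -86/66123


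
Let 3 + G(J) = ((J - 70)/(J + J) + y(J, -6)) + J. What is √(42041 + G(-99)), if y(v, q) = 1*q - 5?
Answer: √182642086/66 ≈ 204.77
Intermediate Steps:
y(v, q) = -5 + q (y(v, q) = q - 5 = -5 + q)
G(J) = -14 + J + (-70 + J)/(2*J) (G(J) = -3 + (((J - 70)/(J + J) + (-5 - 6)) + J) = -3 + (((-70 + J)/((2*J)) - 11) + J) = -3 + (((-70 + J)*(1/(2*J)) - 11) + J) = -3 + (((-70 + J)/(2*J) - 11) + J) = -3 + ((-11 + (-70 + J)/(2*J)) + J) = -3 + (-11 + J + (-70 + J)/(2*J)) = -14 + J + (-70 + J)/(2*J))
√(42041 + G(-99)) = √(42041 + (-27/2 - 99 - 35/(-99))) = √(42041 + (-27/2 - 99 - 35*(-1/99))) = √(42041 + (-27/2 - 99 + 35/99)) = √(42041 - 22205/198) = √(8301913/198) = √182642086/66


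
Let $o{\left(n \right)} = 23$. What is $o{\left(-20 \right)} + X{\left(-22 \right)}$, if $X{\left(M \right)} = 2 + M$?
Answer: $3$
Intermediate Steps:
$o{\left(-20 \right)} + X{\left(-22 \right)} = 23 + \left(2 - 22\right) = 23 - 20 = 3$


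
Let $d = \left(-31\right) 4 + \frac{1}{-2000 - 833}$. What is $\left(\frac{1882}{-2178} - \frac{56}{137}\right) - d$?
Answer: $\frac{51872467016}{422663769} \approx 122.73$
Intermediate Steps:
$d = - \frac{351293}{2833}$ ($d = -124 + \frac{1}{-2833} = -124 - \frac{1}{2833} = - \frac{351293}{2833} \approx -124.0$)
$\left(\frac{1882}{-2178} - \frac{56}{137}\right) - d = \left(\frac{1882}{-2178} - \frac{56}{137}\right) - - \frac{351293}{2833} = \left(1882 \left(- \frac{1}{2178}\right) - \frac{56}{137}\right) + \frac{351293}{2833} = \left(- \frac{941}{1089} - \frac{56}{137}\right) + \frac{351293}{2833} = - \frac{189901}{149193} + \frac{351293}{2833} = \frac{51872467016}{422663769}$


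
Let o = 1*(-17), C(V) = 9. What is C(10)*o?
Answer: -153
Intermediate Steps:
o = -17
C(10)*o = 9*(-17) = -153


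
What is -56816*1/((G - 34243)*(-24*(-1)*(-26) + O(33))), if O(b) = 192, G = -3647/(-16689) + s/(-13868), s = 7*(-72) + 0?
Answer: -68487856471/17831802244014 ≈ -0.0038408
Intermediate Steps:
s = -504 (s = -504 + 0 = -504)
G = 14746963/57860763 (G = -3647/(-16689) - 504/(-13868) = -3647*(-1/16689) - 504*(-1/13868) = 3647/16689 + 126/3467 = 14746963/57860763 ≈ 0.25487)
-56816*1/((G - 34243)*(-24*(-1)*(-26) + O(33))) = -56816*1/((14746963/57860763 - 34243)*(-24*(-1)*(-26) + 192)) = -56816*(-57860763/(1981311360446*(24*(-26) + 192))) = -56816*(-57860763/(1981311360446*(-624 + 192))) = -56816/((-1981311360446/57860763*(-432))) = -56816/285308835904224/19286921 = -56816*19286921/285308835904224 = -68487856471/17831802244014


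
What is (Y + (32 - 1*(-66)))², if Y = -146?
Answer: 2304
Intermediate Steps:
(Y + (32 - 1*(-66)))² = (-146 + (32 - 1*(-66)))² = (-146 + (32 + 66))² = (-146 + 98)² = (-48)² = 2304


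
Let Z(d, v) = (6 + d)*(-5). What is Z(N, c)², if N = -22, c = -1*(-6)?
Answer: 6400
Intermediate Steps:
c = 6
Z(d, v) = -30 - 5*d
Z(N, c)² = (-30 - 5*(-22))² = (-30 + 110)² = 80² = 6400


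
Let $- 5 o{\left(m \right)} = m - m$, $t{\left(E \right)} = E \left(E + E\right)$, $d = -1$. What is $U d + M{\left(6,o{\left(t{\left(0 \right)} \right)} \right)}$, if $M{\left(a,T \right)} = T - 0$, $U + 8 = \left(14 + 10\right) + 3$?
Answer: $-19$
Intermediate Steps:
$t{\left(E \right)} = 2 E^{2}$ ($t{\left(E \right)} = E 2 E = 2 E^{2}$)
$o{\left(m \right)} = 0$ ($o{\left(m \right)} = - \frac{m - m}{5} = \left(- \frac{1}{5}\right) 0 = 0$)
$U = 19$ ($U = -8 + \left(\left(14 + 10\right) + 3\right) = -8 + \left(24 + 3\right) = -8 + 27 = 19$)
$M{\left(a,T \right)} = T$ ($M{\left(a,T \right)} = T + 0 = T$)
$U d + M{\left(6,o{\left(t{\left(0 \right)} \right)} \right)} = 19 \left(-1\right) + 0 = -19 + 0 = -19$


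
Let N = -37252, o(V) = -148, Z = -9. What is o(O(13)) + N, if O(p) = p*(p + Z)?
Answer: -37400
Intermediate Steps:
O(p) = p*(-9 + p) (O(p) = p*(p - 9) = p*(-9 + p))
o(O(13)) + N = -148 - 37252 = -37400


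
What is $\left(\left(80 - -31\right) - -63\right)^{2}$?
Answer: $30276$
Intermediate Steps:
$\left(\left(80 - -31\right) - -63\right)^{2} = \left(\left(80 + 31\right) + \left(-11 + 74\right)\right)^{2} = \left(111 + 63\right)^{2} = 174^{2} = 30276$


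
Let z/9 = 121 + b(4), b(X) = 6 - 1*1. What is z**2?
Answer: 1285956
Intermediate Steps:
b(X) = 5 (b(X) = 6 - 1 = 5)
z = 1134 (z = 9*(121 + 5) = 9*126 = 1134)
z**2 = 1134**2 = 1285956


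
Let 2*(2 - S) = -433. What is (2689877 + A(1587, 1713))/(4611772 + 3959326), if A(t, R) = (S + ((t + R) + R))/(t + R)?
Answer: 17753198663/56569246800 ≈ 0.31383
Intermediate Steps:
S = 437/2 (S = 2 - ½*(-433) = 2 + 433/2 = 437/2 ≈ 218.50)
A(t, R) = (437/2 + t + 2*R)/(R + t) (A(t, R) = (437/2 + ((t + R) + R))/(t + R) = (437/2 + ((R + t) + R))/(R + t) = (437/2 + (t + 2*R))/(R + t) = (437/2 + t + 2*R)/(R + t))
(2689877 + A(1587, 1713))/(4611772 + 3959326) = (2689877 + (437/2 + 1587 + 2*1713)/(1713 + 1587))/(4611772 + 3959326) = (2689877 + (437/2 + 1587 + 3426)/3300)/8571098 = (2689877 + (1/3300)*(10463/2))*(1/8571098) = (2689877 + 10463/6600)*(1/8571098) = (17753198663/6600)*(1/8571098) = 17753198663/56569246800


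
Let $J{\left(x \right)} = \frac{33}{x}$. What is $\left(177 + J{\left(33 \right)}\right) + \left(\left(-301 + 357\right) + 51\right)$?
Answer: $285$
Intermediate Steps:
$\left(177 + J{\left(33 \right)}\right) + \left(\left(-301 + 357\right) + 51\right) = \left(177 + \frac{33}{33}\right) + \left(\left(-301 + 357\right) + 51\right) = \left(177 + 33 \cdot \frac{1}{33}\right) + \left(56 + 51\right) = \left(177 + 1\right) + 107 = 178 + 107 = 285$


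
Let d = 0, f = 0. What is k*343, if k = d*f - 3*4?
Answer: -4116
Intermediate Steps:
k = -12 (k = 0*0 - 3*4 = 0 - 12 = -12)
k*343 = -12*343 = -4116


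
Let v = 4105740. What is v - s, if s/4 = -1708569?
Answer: 10940016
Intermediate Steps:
s = -6834276 (s = 4*(-1708569) = -6834276)
v - s = 4105740 - 1*(-6834276) = 4105740 + 6834276 = 10940016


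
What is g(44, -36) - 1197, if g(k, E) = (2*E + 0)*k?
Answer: -4365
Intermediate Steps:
g(k, E) = 2*E*k (g(k, E) = (2*E)*k = 2*E*k)
g(44, -36) - 1197 = 2*(-36)*44 - 1197 = -3168 - 1197 = -4365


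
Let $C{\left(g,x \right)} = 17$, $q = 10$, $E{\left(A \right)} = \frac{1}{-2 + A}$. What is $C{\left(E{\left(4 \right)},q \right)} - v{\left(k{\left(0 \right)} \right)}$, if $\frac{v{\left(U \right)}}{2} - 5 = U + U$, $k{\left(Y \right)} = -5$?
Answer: $27$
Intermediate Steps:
$v{\left(U \right)} = 10 + 4 U$ ($v{\left(U \right)} = 10 + 2 \left(U + U\right) = 10 + 2 \cdot 2 U = 10 + 4 U$)
$C{\left(E{\left(4 \right)},q \right)} - v{\left(k{\left(0 \right)} \right)} = 17 - \left(10 + 4 \left(-5\right)\right) = 17 - \left(10 - 20\right) = 17 - -10 = 17 + 10 = 27$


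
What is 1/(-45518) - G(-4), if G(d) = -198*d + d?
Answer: -35868185/45518 ≈ -788.00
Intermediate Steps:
G(d) = -197*d
1/(-45518) - G(-4) = 1/(-45518) - (-197)*(-4) = -1/45518 - 1*788 = -1/45518 - 788 = -35868185/45518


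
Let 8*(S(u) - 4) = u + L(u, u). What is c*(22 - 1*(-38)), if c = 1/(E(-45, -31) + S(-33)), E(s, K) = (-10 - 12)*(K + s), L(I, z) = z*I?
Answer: 15/452 ≈ 0.033186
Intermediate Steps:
L(I, z) = I*z
E(s, K) = -22*K - 22*s (E(s, K) = -22*(K + s) = -22*K - 22*s)
S(u) = 4 + u/8 + u**2/8 (S(u) = 4 + (u + u*u)/8 = 4 + (u + u**2)/8 = 4 + (u/8 + u**2/8) = 4 + u/8 + u**2/8)
c = 1/1808 (c = 1/((-22*(-31) - 22*(-45)) + (4 + (1/8)*(-33) + (1/8)*(-33)**2)) = 1/((682 + 990) + (4 - 33/8 + (1/8)*1089)) = 1/(1672 + (4 - 33/8 + 1089/8)) = 1/(1672 + 136) = 1/1808 ≈ 0.00055310)
c*(22 - 1*(-38)) = (22 - 1*(-38))/1808 = (22 + 38)/1808 = (1/1808)*60 = 15/452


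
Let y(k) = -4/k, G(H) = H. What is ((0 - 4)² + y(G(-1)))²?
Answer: 400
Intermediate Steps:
((0 - 4)² + y(G(-1)))² = ((0 - 4)² - 4/(-1))² = ((-4)² - 4*(-1))² = (16 + 4)² = 20² = 400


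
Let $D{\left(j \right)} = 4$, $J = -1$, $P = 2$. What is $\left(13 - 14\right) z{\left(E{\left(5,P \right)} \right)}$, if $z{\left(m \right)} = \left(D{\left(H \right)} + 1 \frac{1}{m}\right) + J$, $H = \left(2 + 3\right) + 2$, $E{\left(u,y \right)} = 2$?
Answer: $- \frac{7}{2} \approx -3.5$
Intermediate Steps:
$H = 7$ ($H = 5 + 2 = 7$)
$z{\left(m \right)} = 3 + \frac{1}{m}$ ($z{\left(m \right)} = \left(4 + 1 \frac{1}{m}\right) - 1 = \left(4 + \frac{1}{m}\right) - 1 = 3 + \frac{1}{m}$)
$\left(13 - 14\right) z{\left(E{\left(5,P \right)} \right)} = \left(13 - 14\right) \left(3 + \frac{1}{2}\right) = - (3 + \frac{1}{2}) = \left(-1\right) \frac{7}{2} = - \frac{7}{2}$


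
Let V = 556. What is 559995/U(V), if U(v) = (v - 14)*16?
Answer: 559995/8672 ≈ 64.575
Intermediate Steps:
U(v) = -224 + 16*v (U(v) = (-14 + v)*16 = -224 + 16*v)
559995/U(V) = 559995/(-224 + 16*556) = 559995/(-224 + 8896) = 559995/8672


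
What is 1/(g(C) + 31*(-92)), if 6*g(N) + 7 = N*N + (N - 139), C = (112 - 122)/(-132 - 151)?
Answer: -80089/230362172 ≈ -0.00034767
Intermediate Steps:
C = 10/283 (C = -10/(-283) = -10*(-1/283) = 10/283 ≈ 0.035336)
g(N) = -73/3 + N/6 + N²/6 (g(N) = -7/6 + (N*N + (N - 139))/6 = -7/6 + (N² + (-139 + N))/6 = -7/6 + (-139 + N + N²)/6 = -7/6 + (-139/6 + N/6 + N²/6) = -73/3 + N/6 + N²/6)
1/(g(C) + 31*(-92)) = 1/((-73/3 + (⅙)*(10/283) + (10/283)²/6) + 31*(-92)) = 1/((-73/3 + 5/849 + (⅙)*(100/80089)) - 2852) = 1/((-73/3 + 5/849 + 50/240267) - 2852) = 1/(-1948344/80089 - 2852) = 1/(-230362172/80089) = -80089/230362172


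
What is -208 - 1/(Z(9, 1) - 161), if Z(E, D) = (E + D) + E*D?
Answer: -29535/142 ≈ -207.99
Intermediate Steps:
Z(E, D) = D + E + D*E (Z(E, D) = (D + E) + D*E = D + E + D*E)
-208 - 1/(Z(9, 1) - 161) = -208 - 1/((1 + 9 + 1*9) - 161) = -208 - 1/((1 + 9 + 9) - 161) = -208 - 1/(19 - 161) = -208 - 1/(-142) = -208 - 1*(-1/142) = -208 + 1/142 = -29535/142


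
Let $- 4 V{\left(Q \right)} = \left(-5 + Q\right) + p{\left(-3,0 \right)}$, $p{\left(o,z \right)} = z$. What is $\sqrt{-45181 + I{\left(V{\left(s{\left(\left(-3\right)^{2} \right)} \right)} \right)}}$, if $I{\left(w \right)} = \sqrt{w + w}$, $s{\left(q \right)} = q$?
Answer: $\sqrt{-45181 + i \sqrt{2}} \approx 0.003 + 212.56 i$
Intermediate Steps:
$V{\left(Q \right)} = \frac{5}{4} - \frac{Q}{4}$ ($V{\left(Q \right)} = - \frac{\left(-5 + Q\right) + 0}{4} = - \frac{-5 + Q}{4} = \frac{5}{4} - \frac{Q}{4}$)
$I{\left(w \right)} = \sqrt{2} \sqrt{w}$ ($I{\left(w \right)} = \sqrt{2 w} = \sqrt{2} \sqrt{w}$)
$\sqrt{-45181 + I{\left(V{\left(s{\left(\left(-3\right)^{2} \right)} \right)} \right)}} = \sqrt{-45181 + \sqrt{2} \sqrt{\frac{5}{4} - \frac{\left(-3\right)^{2}}{4}}} = \sqrt{-45181 + \sqrt{2} \sqrt{\frac{5}{4} - \frac{9}{4}}} = \sqrt{-45181 + \sqrt{2} \sqrt{-1}} = \sqrt{-45181 + \sqrt{2} i} = \sqrt{-45181 + i \sqrt{2}}$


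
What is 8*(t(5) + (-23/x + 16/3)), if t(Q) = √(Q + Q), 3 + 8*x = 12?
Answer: -1088/9 + 8*√10 ≈ -95.591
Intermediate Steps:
x = 9/8 (x = -3/8 + (⅛)*12 = -3/8 + 3/2 = 9/8 ≈ 1.1250)
t(Q) = √2*√Q (t(Q) = √(2*Q) = √2*√Q)
8*(t(5) + (-23/x + 16/3)) = 8*(√2*√5 + (-23/9/8 + 16/3)) = 8*(√10 + (-23*8/9 + 16*(⅓))) = 8*(√10 + (-184/9 + 16/3)) = 8*(√10 - 136/9) = 8*(-136/9 + √10) = -1088/9 + 8*√10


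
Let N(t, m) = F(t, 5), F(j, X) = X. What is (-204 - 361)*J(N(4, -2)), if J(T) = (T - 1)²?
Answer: -9040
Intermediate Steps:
N(t, m) = 5
J(T) = (-1 + T)²
(-204 - 361)*J(N(4, -2)) = (-204 - 361)*(-1 + 5)² = -565*4² = -565*16 = -9040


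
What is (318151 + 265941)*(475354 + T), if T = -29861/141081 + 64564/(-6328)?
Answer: 30983744912976800270/111595071 ≈ 2.7764e+11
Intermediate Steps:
T = -2324428523/223190142 (T = -29861*1/141081 + 64564*(-1/6328) = -29861/141081 - 16141/1582 = -2324428523/223190142 ≈ -10.415)
(318151 + 265941)*(475354 + T) = (318151 + 265941)*(475354 - 2324428523/223190142) = 584092*(106092002331745/223190142) = 30983744912976800270/111595071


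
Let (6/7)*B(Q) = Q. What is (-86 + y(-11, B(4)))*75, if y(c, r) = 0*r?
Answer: -6450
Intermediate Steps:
B(Q) = 7*Q/6
y(c, r) = 0
(-86 + y(-11, B(4)))*75 = (-86 + 0)*75 = -86*75 = -6450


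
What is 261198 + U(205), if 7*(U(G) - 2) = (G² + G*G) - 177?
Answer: 1912273/7 ≈ 2.7318e+5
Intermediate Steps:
U(G) = -163/7 + 2*G²/7 (U(G) = 2 + ((G² + G*G) - 177)/7 = 2 + ((G² + G²) - 177)/7 = 2 + (2*G² - 177)/7 = 2 + (-177 + 2*G²)/7 = 2 + (-177/7 + 2*G²/7) = -163/7 + 2*G²/7)
261198 + U(205) = 261198 + (-163/7 + (2/7)*205²) = 261198 + (-163/7 + (2/7)*42025) = 261198 + (-163/7 + 84050/7) = 261198 + 83887/7 = 1912273/7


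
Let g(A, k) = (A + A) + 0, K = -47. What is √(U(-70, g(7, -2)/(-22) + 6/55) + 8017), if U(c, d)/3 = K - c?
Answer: √8086 ≈ 89.922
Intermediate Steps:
g(A, k) = 2*A (g(A, k) = 2*A + 0 = 2*A)
U(c, d) = -141 - 3*c (U(c, d) = 3*(-47 - c) = -141 - 3*c)
√(U(-70, g(7, -2)/(-22) + 6/55) + 8017) = √((-141 - 3*(-70)) + 8017) = √((-141 + 210) + 8017) = √(69 + 8017) = √8086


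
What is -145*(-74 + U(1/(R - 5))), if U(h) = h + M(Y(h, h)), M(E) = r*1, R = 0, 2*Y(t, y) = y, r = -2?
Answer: 11049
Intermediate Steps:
Y(t, y) = y/2
M(E) = -2 (M(E) = -2*1 = -2)
U(h) = -2 + h (U(h) = h - 2 = -2 + h)
-145*(-74 + U(1/(R - 5))) = -145*(-74 + (-2 + 1/(0 - 5))) = -145*(-74 + (-2 + 1/(-5))) = -145*(-74 + (-2 - ⅕)) = -145*(-74 - 11/5) = -145*(-381/5) = 11049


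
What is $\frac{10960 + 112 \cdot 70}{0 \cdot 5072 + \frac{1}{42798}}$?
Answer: $804602400$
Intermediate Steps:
$\frac{10960 + 112 \cdot 70}{0 \cdot 5072 + \frac{1}{42798}} = \frac{10960 + 7840}{0 + \frac{1}{42798}} = 18800 \frac{1}{\frac{1}{42798}} = 18800 \cdot 42798 = 804602400$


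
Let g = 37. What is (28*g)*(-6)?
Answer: -6216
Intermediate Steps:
(28*g)*(-6) = (28*37)*(-6) = 1036*(-6) = -6216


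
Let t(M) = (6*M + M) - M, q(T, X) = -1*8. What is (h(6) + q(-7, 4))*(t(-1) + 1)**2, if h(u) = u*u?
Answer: 700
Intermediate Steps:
q(T, X) = -8
h(u) = u**2
t(M) = 6*M (t(M) = 7*M - M = 6*M)
(h(6) + q(-7, 4))*(t(-1) + 1)**2 = (6**2 - 8)*(6*(-1) + 1)**2 = (36 - 8)*(-6 + 1)**2 = 28*(-5)**2 = 28*25 = 700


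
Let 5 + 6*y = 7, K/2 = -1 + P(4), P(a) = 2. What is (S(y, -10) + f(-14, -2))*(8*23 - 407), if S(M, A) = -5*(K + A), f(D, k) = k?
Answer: -8474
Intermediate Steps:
K = 2 (K = 2*(-1 + 2) = 2*1 = 2)
y = 1/3 (y = -5/6 + (1/6)*7 = -5/6 + 7/6 = 1/3 ≈ 0.33333)
S(M, A) = -10 - 5*A (S(M, A) = -5*(2 + A) = -10 - 5*A)
(S(y, -10) + f(-14, -2))*(8*23 - 407) = ((-10 - 5*(-10)) - 2)*(8*23 - 407) = ((-10 + 50) - 2)*(184 - 407) = (40 - 2)*(-223) = 38*(-223) = -8474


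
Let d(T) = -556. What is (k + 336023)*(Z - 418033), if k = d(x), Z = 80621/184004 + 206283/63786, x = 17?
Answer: -274320294903001839173/1956146524 ≈ -1.4023e+11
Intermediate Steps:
Z = 7183231373/1956146524 (Z = 80621*(1/184004) + 206283*(1/63786) = 80621/184004 + 68761/21262 = 7183231373/1956146524 ≈ 3.6721)
k = -556
(k + 336023)*(Z - 418033) = (-556 + 336023)*(7183231373/1956146524 - 418033) = 335467*(-817726616635919/1956146524) = -274320294903001839173/1956146524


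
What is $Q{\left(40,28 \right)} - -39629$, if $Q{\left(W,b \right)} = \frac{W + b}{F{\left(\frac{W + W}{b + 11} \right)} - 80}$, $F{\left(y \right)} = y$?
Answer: $\frac{30117377}{760} \approx 39628.0$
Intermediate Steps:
$Q{\left(W,b \right)} = \frac{W + b}{-80 + \frac{2 W}{11 + b}}$ ($Q{\left(W,b \right)} = \frac{W + b}{\frac{W + W}{b + 11} - 80} = \frac{W + b}{\frac{2 W}{11 + b} - 80} = \frac{W + b}{-80 + \frac{2 W}{11 + b}}$)
$Q{\left(40,28 \right)} - -39629 = \frac{\left(11 + 28\right) \left(40 + 28\right)}{2 \left(-440 + 40 - 1120\right)} - -39629 = \frac{1}{2} \frac{1}{-440 + 40 - 1120} \cdot 39 \cdot 68 + 39629 = \frac{1}{2} \frac{1}{-1520} \cdot 39 \cdot 68 + 39629 = \frac{1}{2} \left(- \frac{1}{1520}\right) 39 \cdot 68 + 39629 = - \frac{663}{760} + 39629 = \frac{30117377}{760}$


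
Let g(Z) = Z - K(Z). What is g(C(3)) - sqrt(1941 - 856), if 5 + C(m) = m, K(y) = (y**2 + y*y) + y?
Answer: -8 - sqrt(1085) ≈ -40.939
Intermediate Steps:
K(y) = y + 2*y**2 (K(y) = (y**2 + y**2) + y = 2*y**2 + y = y + 2*y**2)
C(m) = -5 + m
g(Z) = Z - Z*(1 + 2*Z)
g(C(3)) - sqrt(1941 - 856) = -2*(-5 + 3)**2 - sqrt(1941 - 856) = -2*(-2)**2 - sqrt(1085) = -2*4 - sqrt(1085) = -8 - sqrt(1085)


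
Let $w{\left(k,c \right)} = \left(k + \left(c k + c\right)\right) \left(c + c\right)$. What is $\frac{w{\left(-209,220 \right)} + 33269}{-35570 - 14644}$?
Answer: $\frac{20193091}{50214} \approx 402.14$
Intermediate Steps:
$w{\left(k,c \right)} = 2 c \left(c + k + c k\right)$ ($w{\left(k,c \right)} = \left(k + \left(c + c k\right)\right) 2 c = \left(c + k + c k\right) 2 c = 2 c \left(c + k + c k\right)$)
$\frac{w{\left(-209,220 \right)} + 33269}{-35570 - 14644} = \frac{2 \cdot 220 \left(220 - 209 + 220 \left(-209\right)\right) + 33269}{-35570 - 14644} = \frac{2 \cdot 220 \left(220 - 209 - 45980\right) + 33269}{-50214} = \left(2 \cdot 220 \left(-45969\right) + 33269\right) \left(- \frac{1}{50214}\right) = \left(-20226360 + 33269\right) \left(- \frac{1}{50214}\right) = \left(-20193091\right) \left(- \frac{1}{50214}\right) = \frac{20193091}{50214}$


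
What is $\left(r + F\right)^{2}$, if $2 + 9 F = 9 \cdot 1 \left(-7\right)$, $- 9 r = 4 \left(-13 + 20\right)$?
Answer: $\frac{961}{9} \approx 106.78$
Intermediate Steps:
$r = - \frac{28}{9}$ ($r = - \frac{4 \left(-13 + 20\right)}{9} = - \frac{4 \cdot 7}{9} = \left(- \frac{1}{9}\right) 28 = - \frac{28}{9} \approx -3.1111$)
$F = - \frac{65}{9}$ ($F = - \frac{2}{9} + \frac{9 \cdot 1 \left(-7\right)}{9} = - \frac{2}{9} + \frac{9 \left(-7\right)}{9} = - \frac{2}{9} + \frac{1}{9} \left(-63\right) = - \frac{2}{9} - 7 = - \frac{65}{9} \approx -7.2222$)
$\left(r + F\right)^{2} = \left(- \frac{28}{9} - \frac{65}{9}\right)^{2} = \left(- \frac{31}{3}\right)^{2} = \frac{961}{9}$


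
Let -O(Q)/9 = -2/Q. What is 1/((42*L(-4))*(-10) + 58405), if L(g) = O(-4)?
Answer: 1/60295 ≈ 1.6585e-5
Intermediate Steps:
O(Q) = 18/Q (O(Q) = -(-18)/Q = 18/Q)
L(g) = -9/2 (L(g) = 18/(-4) = 18*(-¼) = -9/2)
1/((42*L(-4))*(-10) + 58405) = 1/((42*(-9/2))*(-10) + 58405) = 1/(-189*(-10) + 58405) = 1/(1890 + 58405) = 1/60295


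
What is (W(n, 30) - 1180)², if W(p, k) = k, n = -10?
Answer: 1322500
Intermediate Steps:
(W(n, 30) - 1180)² = (30 - 1180)² = (-1150)² = 1322500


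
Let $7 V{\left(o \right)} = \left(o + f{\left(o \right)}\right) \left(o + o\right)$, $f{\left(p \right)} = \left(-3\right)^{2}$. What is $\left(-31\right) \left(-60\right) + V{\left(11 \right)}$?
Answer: $\frac{13460}{7} \approx 1922.9$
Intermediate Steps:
$f{\left(p \right)} = 9$
$V{\left(o \right)} = \frac{2 o \left(9 + o\right)}{7}$ ($V{\left(o \right)} = \frac{\left(o + 9\right) \left(o + o\right)}{7} = \frac{\left(9 + o\right) 2 o}{7} = \frac{2 o \left(9 + o\right)}{7}$)
$\left(-31\right) \left(-60\right) + V{\left(11 \right)} = \left(-31\right) \left(-60\right) + \frac{2}{7} \cdot 11 \left(9 + 11\right) = 1860 + \frac{2}{7} \cdot 11 \cdot 20 = 1860 + \frac{440}{7} = \frac{13460}{7}$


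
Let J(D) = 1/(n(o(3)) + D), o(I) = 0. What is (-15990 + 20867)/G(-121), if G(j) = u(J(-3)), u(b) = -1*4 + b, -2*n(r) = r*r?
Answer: -14631/13 ≈ -1125.5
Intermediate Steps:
n(r) = -r**2/2 (n(r) = -r*r/2 = -r**2/2)
J(D) = 1/D (J(D) = 1/(-1/2*0**2 + D) = 1/(-1/2*0 + D) = 1/(0 + D) = 1/D)
u(b) = -4 + b
G(j) = -13/3 (G(j) = -4 + 1/(-3) = -4 - 1/3 = -13/3)
(-15990 + 20867)/G(-121) = (-15990 + 20867)/(-13/3) = 4877*(-3/13) = -14631/13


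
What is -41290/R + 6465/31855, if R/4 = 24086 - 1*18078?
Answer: -115992607/76553936 ≈ -1.5152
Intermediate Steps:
R = 24032 (R = 4*(24086 - 1*18078) = 4*(24086 - 18078) = 4*6008 = 24032)
-41290/R + 6465/31855 = -41290/24032 + 6465/31855 = -41290*1/24032 + 6465*(1/31855) = -20645/12016 + 1293/6371 = -115992607/76553936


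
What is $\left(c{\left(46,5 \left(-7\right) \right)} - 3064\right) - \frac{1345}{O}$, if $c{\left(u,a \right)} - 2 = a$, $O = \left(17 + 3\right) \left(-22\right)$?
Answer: $- \frac{272267}{88} \approx -3093.9$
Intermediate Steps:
$O = -440$ ($O = 20 \left(-22\right) = -440$)
$c{\left(u,a \right)} = 2 + a$
$\left(c{\left(46,5 \left(-7\right) \right)} - 3064\right) - \frac{1345}{O} = \left(\left(2 + 5 \left(-7\right)\right) - 3064\right) - \frac{1345}{-440} = \left(\left(2 - 35\right) - 3064\right) - - \frac{269}{88} = \left(-33 - 3064\right) + \frac{269}{88} = -3097 + \frac{269}{88} = - \frac{272267}{88}$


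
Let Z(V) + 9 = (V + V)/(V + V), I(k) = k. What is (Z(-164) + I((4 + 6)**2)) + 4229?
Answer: 4321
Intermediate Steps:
Z(V) = -8 (Z(V) = -9 + (V + V)/(V + V) = -9 + (2*V)/((2*V)) = -9 + (2*V)*(1/(2*V)) = -9 + 1 = -8)
(Z(-164) + I((4 + 6)**2)) + 4229 = (-8 + (4 + 6)**2) + 4229 = (-8 + 10**2) + 4229 = (-8 + 100) + 4229 = 92 + 4229 = 4321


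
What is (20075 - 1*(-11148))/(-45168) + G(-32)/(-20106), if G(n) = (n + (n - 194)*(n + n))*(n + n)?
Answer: 6848593871/151357968 ≈ 45.248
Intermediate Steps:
G(n) = 2*n*(n + 2*n*(-194 + n)) (G(n) = (n + (-194 + n)*(2*n))*(2*n) = (n + 2*n*(-194 + n))*(2*n) = 2*n*(n + 2*n*(-194 + n)))
(20075 - 1*(-11148))/(-45168) + G(-32)/(-20106) = (20075 - 1*(-11148))/(-45168) + ((-32)²*(-774 + 4*(-32)))/(-20106) = (20075 + 11148)*(-1/45168) + (1024*(-774 - 128))*(-1/20106) = 31223*(-1/45168) + (1024*(-902))*(-1/20106) = -31223/45168 - 923648*(-1/20106) = -31223/45168 + 461824/10053 = 6848593871/151357968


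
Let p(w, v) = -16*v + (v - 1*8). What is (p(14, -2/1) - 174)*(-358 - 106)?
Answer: 70528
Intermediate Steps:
p(w, v) = -8 - 15*v (p(w, v) = -16*v + (v - 8) = -16*v + (-8 + v) = -8 - 15*v)
(p(14, -2/1) - 174)*(-358 - 106) = ((-8 - (-30)/1) - 174)*(-358 - 106) = ((-8 - (-30)) - 174)*(-464) = ((-8 - 15*(-2)) - 174)*(-464) = ((-8 + 30) - 174)*(-464) = (22 - 174)*(-464) = -152*(-464) = 70528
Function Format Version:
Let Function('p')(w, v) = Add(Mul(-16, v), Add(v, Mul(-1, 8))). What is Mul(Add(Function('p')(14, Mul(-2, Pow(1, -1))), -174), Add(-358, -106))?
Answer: 70528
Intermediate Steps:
Function('p')(w, v) = Add(-8, Mul(-15, v)) (Function('p')(w, v) = Add(Mul(-16, v), Add(v, -8)) = Add(Mul(-16, v), Add(-8, v)) = Add(-8, Mul(-15, v)))
Mul(Add(Function('p')(14, Mul(-2, Pow(1, -1))), -174), Add(-358, -106)) = Mul(Add(Add(-8, Mul(-15, Mul(-2, Pow(1, -1)))), -174), Add(-358, -106)) = Mul(Add(Add(-8, Mul(-15, Mul(-2, 1))), -174), -464) = Mul(Add(Add(-8, Mul(-15, -2)), -174), -464) = Mul(Add(Add(-8, 30), -174), -464) = Mul(Add(22, -174), -464) = Mul(-152, -464) = 70528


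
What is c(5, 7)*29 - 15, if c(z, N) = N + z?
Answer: 333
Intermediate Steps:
c(5, 7)*29 - 15 = (7 + 5)*29 - 15 = 12*29 - 15 = 348 - 15 = 333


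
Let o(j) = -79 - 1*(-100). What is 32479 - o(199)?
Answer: 32458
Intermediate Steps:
o(j) = 21 (o(j) = -79 + 100 = 21)
32479 - o(199) = 32479 - 1*21 = 32479 - 21 = 32458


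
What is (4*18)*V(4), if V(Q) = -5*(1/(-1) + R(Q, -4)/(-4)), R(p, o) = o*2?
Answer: -360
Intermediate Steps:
R(p, o) = 2*o
V(Q) = -5 (V(Q) = -5*(1/(-1) + (2*(-4))/(-4)) = -5*(1*(-1) - 8*(-¼)) = -5*(-1 + 2) = -5*1 = -5)
(4*18)*V(4) = (4*18)*(-5) = 72*(-5) = -360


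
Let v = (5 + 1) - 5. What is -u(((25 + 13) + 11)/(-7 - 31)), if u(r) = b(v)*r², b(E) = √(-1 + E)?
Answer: 0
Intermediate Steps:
v = 1 (v = 6 - 5 = 1)
u(r) = 0 (u(r) = √(-1 + 1)*r² = √0*r² = 0*r² = 0)
-u(((25 + 13) + 11)/(-7 - 31)) = -1*0 = 0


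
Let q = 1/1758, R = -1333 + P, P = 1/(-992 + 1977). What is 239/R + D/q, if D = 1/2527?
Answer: 244766761/473994444 ≈ 0.51639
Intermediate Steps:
P = 1/985 ≈ 0.0010152
R = -1313004/985 (R = -1333 + 1/985 = -1313004/985 ≈ -1333.0)
D = 1/2527 ≈ 0.00039573
q = 1/1758 ≈ 0.00056883
239/R + D/q = 239/(-1313004/985) + 1/(2527*(1/1758)) = 239*(-985/1313004) + (1/2527)*1758 = -235415/1313004 + 1758/2527 = 244766761/473994444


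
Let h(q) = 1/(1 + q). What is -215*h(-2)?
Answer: 215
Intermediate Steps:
-215*h(-2) = -215/(1 - 2) = -215/(-1) = -215*(-1) = 215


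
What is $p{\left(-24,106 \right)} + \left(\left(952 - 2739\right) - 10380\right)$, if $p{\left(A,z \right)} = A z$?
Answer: $-14711$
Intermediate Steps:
$p{\left(-24,106 \right)} + \left(\left(952 - 2739\right) - 10380\right) = \left(-24\right) 106 + \left(\left(952 - 2739\right) - 10380\right) = -2544 - 12167 = -14711$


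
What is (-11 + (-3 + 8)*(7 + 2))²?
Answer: 1156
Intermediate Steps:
(-11 + (-3 + 8)*(7 + 2))² = (-11 + 5*9)² = (-11 + 45)² = 34² = 1156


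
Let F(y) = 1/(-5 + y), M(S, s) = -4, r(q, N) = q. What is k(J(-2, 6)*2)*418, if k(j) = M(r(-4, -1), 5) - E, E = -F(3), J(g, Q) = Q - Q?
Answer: -1881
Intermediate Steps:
J(g, Q) = 0
E = ½ (E = -1/(-5 + 3) = -1/(-2) = -1*(-½) = ½ ≈ 0.50000)
k(j) = -9/2 (k(j) = -4 - 1*½ = -4 - ½ = -9/2)
k(J(-2, 6)*2)*418 = -9/2*418 = -1881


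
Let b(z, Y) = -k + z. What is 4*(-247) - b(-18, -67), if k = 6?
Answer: -964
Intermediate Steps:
b(z, Y) = -6 + z (b(z, Y) = -1*6 + z = -6 + z)
4*(-247) - b(-18, -67) = 4*(-247) - (-6 - 18) = -988 - 1*(-24) = -988 + 24 = -964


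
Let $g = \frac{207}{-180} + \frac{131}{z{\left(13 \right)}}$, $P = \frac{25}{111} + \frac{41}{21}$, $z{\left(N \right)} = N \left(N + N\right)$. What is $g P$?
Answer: $- \frac{363357}{218855} \approx -1.6603$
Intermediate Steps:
$z{\left(N \right)} = 2 N^{2}$ ($z{\left(N \right)} = N 2 N = 2 N^{2}$)
$P = \frac{564}{259}$ ($P = 25 \cdot \frac{1}{111} + 41 \cdot \frac{1}{21} = \frac{25}{111} + \frac{41}{21} = \frac{564}{259} \approx 2.1776$)
$g = - \frac{2577}{3380}$ ($g = \frac{207}{-180} + \frac{131}{2 \cdot 13^{2}} = 207 \left(- \frac{1}{180}\right) + \frac{131}{2 \cdot 169} = - \frac{23}{20} + \frac{131}{338} = - \frac{2577}{3380} \approx -0.76243$)
$g P = \left(- \frac{2577}{3380}\right) \frac{564}{259} = - \frac{363357}{218855}$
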